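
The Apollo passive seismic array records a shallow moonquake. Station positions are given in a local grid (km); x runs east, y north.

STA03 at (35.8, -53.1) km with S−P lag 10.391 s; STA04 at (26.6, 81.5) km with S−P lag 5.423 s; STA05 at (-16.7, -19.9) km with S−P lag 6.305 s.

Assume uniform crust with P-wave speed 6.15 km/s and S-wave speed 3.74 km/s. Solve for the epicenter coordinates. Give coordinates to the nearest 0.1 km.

(-2.2, 38.5)

Distance from S−P lag: d = Δt · v_P v_S / (v_P − v_S) = Δt · (6.15·3.74)/(6.15−3.74) ≈ 9.5440·Δt.
So d_STA03 = 99.17, d_STA04 = 51.76, d_STA05 = 60.17 km.
Circle about each station: (x − 35.8)² + (y + 53.1)² = 99.17²; (x − 26.6)² + (y − 81.5)² = 51.76²; (x + 16.7)² + (y + 19.9)² = 60.17².
Subtracting the STA03 equation from the STA04 and STA05 equations removes the quadratic terms:
-18.4 x + 269.2 y = 10404.15
-105.0 x + 66.4 y = 2787.91
Solving the 2×2 system: x ≈ -2.2, y ≈ 38.5 km.
Check against STA03 (with the unrounded x, y): √((x − 35.8)²+(y + 53.1)²) = 99.17 ≈ 99.17 km. ✓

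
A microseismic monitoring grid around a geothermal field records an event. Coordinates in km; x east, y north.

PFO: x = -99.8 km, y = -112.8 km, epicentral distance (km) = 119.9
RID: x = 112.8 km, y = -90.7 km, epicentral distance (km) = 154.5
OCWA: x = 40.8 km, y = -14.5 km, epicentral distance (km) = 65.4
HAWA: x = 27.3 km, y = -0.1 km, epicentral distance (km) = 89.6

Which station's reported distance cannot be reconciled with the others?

Solve using three stations at a time. Using PFO, RID, OCWA (subtract circle equations pairwise → linear system) gives (x, y) ≈ (-24.4, -19.6).
Distances from that point to each station vs reported:
  PFO: calculated 119.9 vs reported 119.9 → residual 0.0 km
  RID: calculated 154.5 vs reported 154.5 → residual 0.0 km
  OCWA: calculated 65.4 vs reported 65.4 → residual 0.0 km
  HAWA: calculated 55.2 vs reported 89.6 → residual 34.4 km
PFO, RID, OCWA are mutually consistent (residuals ≈ 0); HAWA is off by 34.4 km.

HAWA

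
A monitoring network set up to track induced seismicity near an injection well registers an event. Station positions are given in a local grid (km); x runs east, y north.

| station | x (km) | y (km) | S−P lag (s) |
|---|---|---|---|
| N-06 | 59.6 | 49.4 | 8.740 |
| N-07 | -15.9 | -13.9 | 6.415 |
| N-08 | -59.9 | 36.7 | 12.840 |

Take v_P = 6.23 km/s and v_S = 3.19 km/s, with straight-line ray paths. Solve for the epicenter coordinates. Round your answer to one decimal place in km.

Distance from S−P lag: d = Δt · v_P v_S / (v_P − v_S) = Δt · (6.23·3.19)/(6.23−3.19) ≈ 6.5374·Δt.
So d_N-06 = 57.14, d_N-07 = 41.94, d_N-08 = 83.94 km.
Circle about each station: (x − 59.6)² + (y − 49.4)² = 57.14²; (x + 15.9)² + (y + 13.9)² = 41.94²; (x + 59.9)² + (y − 36.7)² = 83.94².
Subtracting the N-06 equation from the N-07 and N-08 equations removes the quadratic terms:
-151.0 x − 126.6 y = -4040.48
-239.0 x − 25.4 y = -4838.56
Solving the 2×2 system: x ≈ 19.3, y ≈ 8.9 km.
Check against N-06 (with the unrounded x, y): √((x − 59.6)²+(y − 49.4)²) = 57.14 ≈ 57.14 km. ✓

(19.3, 8.9)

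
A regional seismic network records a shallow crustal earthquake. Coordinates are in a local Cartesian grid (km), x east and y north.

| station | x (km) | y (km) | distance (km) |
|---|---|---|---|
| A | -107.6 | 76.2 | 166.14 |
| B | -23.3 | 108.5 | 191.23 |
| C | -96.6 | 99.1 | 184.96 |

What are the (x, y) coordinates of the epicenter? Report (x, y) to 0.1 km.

(-52.4, -80.5)

Circle about each station: (x + 107.6)² + (y − 76.2)² = 166.14²; (x + 23.3)² + (y − 108.5)² = 191.23²; (x + 96.6)² + (y − 99.1)² = 184.96².
Subtracting the A equation from the B and C equations removes the quadratic terms:
168.6 x + 64.6 y = -14035.47
22.0 x + 45.8 y = -4839.53
Solving the 2×2 system: x ≈ -52.4, y ≈ -80.5 km.
Check against A (with the unrounded x, y): √((x + 107.6)²+(y − 76.2)²) = 166.13 ≈ 166.14 km. ✓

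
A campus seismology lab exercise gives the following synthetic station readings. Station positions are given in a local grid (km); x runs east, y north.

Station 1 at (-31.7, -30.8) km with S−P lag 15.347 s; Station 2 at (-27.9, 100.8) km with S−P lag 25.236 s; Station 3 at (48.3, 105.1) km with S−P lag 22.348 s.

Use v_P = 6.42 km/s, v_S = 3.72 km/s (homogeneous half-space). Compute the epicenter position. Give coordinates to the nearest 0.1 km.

91.5 km east, -87.8 km north

Distance from S−P lag: d = Δt · v_P v_S / (v_P − v_S) = Δt · (6.42·3.72)/(6.42−3.72) ≈ 8.8453·Δt.
So d_Station 1 = 135.75, d_Station 2 = 223.22, d_Station 3 = 197.68 km.
Circle about each station: (x + 31.7)² + (y + 30.8)² = 135.75²; (x + 27.9)² + (y − 100.8)² = 223.22²; (x − 48.3)² + (y − 105.1)² = 197.68².
Subtracting pairs of circle equations eliminates x²+y² and gives linear equations (the radical axes):
7.6 x + 263.2 y = -22413.59
160.0 x + 271.8 y = -9223.95
Solving the 2×2 system: x ≈ 91.5, y ≈ -87.8 km.
Check against Station 1 (with the unrounded x, y): √((x + 31.7)²+(y + 30.8)²) = 135.75 ≈ 135.75 km. ✓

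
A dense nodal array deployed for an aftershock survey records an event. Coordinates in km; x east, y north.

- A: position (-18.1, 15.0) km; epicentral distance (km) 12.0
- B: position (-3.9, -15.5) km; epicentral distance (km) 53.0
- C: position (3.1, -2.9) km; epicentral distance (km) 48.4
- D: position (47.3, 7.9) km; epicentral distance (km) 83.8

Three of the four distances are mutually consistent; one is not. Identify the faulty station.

Solve using three stations at a time. Using B, C, D (subtract circle equations pairwise → linear system) gives (x, y) ≈ (-34.0, 28.0).
Distances from that point to each station vs reported:
  A: calculated 20.5 vs reported 12.0 → residual 8.5 km
  B: calculated 52.8 vs reported 53.0 → residual 0.2 km
  C: calculated 48.2 vs reported 48.4 → residual 0.2 km
  D: calculated 83.7 vs reported 83.8 → residual 0.1 km
B, C, D are mutually consistent (residuals ≈ 0); A is off by 8.5 km.

A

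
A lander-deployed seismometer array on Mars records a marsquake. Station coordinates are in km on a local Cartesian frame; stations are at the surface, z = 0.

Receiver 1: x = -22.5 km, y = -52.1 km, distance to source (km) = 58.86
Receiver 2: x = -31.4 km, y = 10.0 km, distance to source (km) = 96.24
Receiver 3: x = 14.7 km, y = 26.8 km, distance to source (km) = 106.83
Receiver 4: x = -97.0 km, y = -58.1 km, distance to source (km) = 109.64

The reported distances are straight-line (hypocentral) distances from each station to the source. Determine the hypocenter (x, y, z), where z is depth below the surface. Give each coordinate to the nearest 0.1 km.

(-1.6, -64.1, 53.7)

Each station gives a sphere (x−x_i)² + (y−y_i)² + z² = d_i² (stations at z=0).
Subtracting the Receiver 1 sphere from Receiver 2 and Receiver 3: z² cancels, leaving linear equations in x and y:
-17.8 x + 124.2 y = -7932.34
74.4 x + 157.8 y = -10234.48
Solving: x ≈ -1.610, y ≈ -64.098 km (keep extra digits for the depth step; rounded: -1.6, -64.1).
Then from the Receiver 1 sphere: z² = 58.86² − (x + 22.5)² − (y + 52.1)² with x = -1.610, y = -64.098, so z ≈ 53.704 ≈ 53.7 km.
Check against Receiver 4 (with the unrounded solution): distance 109.63 ≈ 109.64 km. ✓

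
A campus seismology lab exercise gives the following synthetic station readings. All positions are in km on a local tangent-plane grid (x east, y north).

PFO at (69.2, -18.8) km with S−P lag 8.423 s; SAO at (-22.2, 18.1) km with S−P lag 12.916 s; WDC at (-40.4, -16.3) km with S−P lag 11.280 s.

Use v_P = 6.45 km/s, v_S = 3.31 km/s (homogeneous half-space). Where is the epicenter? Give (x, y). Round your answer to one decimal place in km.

(25.4, -55.7)

Distance from S−P lag: d = Δt · v_P v_S / (v_P − v_S) = Δt · (6.45·3.31)/(6.45−3.31) ≈ 6.7992·Δt.
So d_PFO = 57.27, d_SAO = 87.82, d_WDC = 76.70 km.
Circle about each station: (x − 69.2)² + (y + 18.8)² = 57.27²; (x + 22.2)² + (y − 18.1)² = 87.82²; (x + 40.4)² + (y + 16.3)² = 76.70².
Subtracting the PFO equation from the SAO and WDC equations removes the quadratic terms:
-182.8 x + 73.8 y = -8754.13
-219.2 x + 5.0 y = -5847.27
Solving the 2×2 system: x ≈ 25.4, y ≈ -55.7 km.
Check against PFO (with the unrounded x, y): √((x − 69.2)²+(y + 18.8)²) = 57.26 ≈ 57.27 km. ✓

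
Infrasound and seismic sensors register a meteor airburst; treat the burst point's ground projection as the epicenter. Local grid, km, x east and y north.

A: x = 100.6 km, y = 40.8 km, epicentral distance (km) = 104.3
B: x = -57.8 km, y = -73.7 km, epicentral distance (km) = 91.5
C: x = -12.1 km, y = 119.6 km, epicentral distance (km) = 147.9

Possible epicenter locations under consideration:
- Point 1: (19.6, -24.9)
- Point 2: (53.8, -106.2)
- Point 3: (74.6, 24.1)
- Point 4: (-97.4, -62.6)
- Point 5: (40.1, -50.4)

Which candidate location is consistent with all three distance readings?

Point 1

For each candidate, compare |candidate − station| to the reported distance:
Point 1: residuals A 0.0, B 0.0, C 0.0 → max 0.0 km
Point 2: residuals A 50.0, B 24.7, C 87.3 → max 87.3 km
Point 3: residuals A 73.4, B 73.1, C 18.9 → max 73.4 km
Point 4: residuals A 119.1, B 50.4, C 53.3 → max 119.1 km
Point 5: residuals A 5.1, B 9.1, C 29.9 → max 29.9 km
Only Point 1 has all residuals ≈ 0.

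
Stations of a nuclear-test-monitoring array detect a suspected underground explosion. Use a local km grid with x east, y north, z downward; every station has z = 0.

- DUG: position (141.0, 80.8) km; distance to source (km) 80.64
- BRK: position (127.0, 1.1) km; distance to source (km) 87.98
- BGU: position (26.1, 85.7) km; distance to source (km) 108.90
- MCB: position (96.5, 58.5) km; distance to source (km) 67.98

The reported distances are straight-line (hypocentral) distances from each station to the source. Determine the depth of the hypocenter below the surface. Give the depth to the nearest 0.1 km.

Each station gives a sphere (x−x_i)² + (y−y_i)² + z² = d_i² (stations at z=0).
Subtracting the DUG sphere from BRK and BGU: z² cancels, leaving linear equations in x and y:
-28.0 x − 159.4 y = -11517.10
-229.8 x + 9.8 y = -23740.34
Solving: x ≈ 105.599, y ≈ 53.703 km (keep extra digits for the depth step; rounded: 105.6, 53.7).
Then from the DUG sphere: z² = 80.64² − (x − 141.0)² − (y − 80.8)² with x = 105.599, y = 53.703, so z ≈ 67.196 ≈ 67.2 km.
Check against MCB (with the unrounded solution): distance 67.98 ≈ 67.98 km. ✓

z ≈ 67.2 km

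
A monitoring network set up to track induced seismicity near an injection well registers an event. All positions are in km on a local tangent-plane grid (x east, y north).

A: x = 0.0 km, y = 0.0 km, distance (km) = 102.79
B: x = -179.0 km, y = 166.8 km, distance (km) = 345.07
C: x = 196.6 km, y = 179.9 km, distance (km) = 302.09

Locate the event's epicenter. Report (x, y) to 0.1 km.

(54.9, -86.9)

Circle about each station: x² + y² = 102.79²; (x + 179.0)² + (y − 166.8)² = 345.07²; (x − 196.6)² + (y − 179.9)² = 302.09².
Subtracting pairs of circle equations eliminates x²+y² and gives linear equations (the radical axes):
-358.0 x + 333.6 y = -48644.28
393.2 x + 359.8 y = -9677.01
Solving the 2×2 system: x ≈ 54.9, y ≈ -86.9 km.
Check against A (with the unrounded x, y): √(x²+y²) = 102.79 ≈ 102.79 km. ✓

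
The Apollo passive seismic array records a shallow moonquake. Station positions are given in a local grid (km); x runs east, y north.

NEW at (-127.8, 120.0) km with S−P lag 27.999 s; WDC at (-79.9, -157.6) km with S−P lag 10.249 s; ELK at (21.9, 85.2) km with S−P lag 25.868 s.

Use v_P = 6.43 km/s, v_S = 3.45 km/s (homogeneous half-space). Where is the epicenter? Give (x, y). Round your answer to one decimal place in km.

Distance from S−P lag: d = Δt · v_P v_S / (v_P − v_S) = Δt · (6.43·3.45)/(6.43−3.45) ≈ 7.4441·Δt.
So d_NEW = 208.43, d_WDC = 76.29, d_ELK = 192.56 km.
Circle about each station: (x + 127.8)² + (y − 120.0)² = 208.43²; (x + 79.9)² + (y + 157.6)² = 76.29²; (x − 21.9)² + (y − 85.2)² = 192.56².
Subtracting pairs of circle equations eliminates x²+y² and gives linear equations (the radical axes):
95.8 x − 555.2 y = 38111.83
299.4 x − 69.6 y = -16630.48
Solving the 2×2 system: x ≈ -74.5, y ≈ -81.5 km.
Check against NEW (with the unrounded x, y): √((x + 127.8)²+(y − 120.0)²) = 208.43 ≈ 208.43 km. ✓

(-74.5, -81.5)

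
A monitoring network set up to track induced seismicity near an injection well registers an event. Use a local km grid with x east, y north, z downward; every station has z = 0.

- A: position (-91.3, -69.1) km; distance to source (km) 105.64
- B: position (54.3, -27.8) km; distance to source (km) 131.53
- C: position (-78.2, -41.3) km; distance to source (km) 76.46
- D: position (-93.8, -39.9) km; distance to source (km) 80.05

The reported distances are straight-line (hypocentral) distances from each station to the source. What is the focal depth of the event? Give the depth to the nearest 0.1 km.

z ≈ 23.7 km

Each station gives a sphere (x−x_i)² + (y−y_i)² + z² = d_i² (stations at z=0).
Subtracting the A sphere from B and C: z² cancels, leaving linear equations in x and y:
291.2 x + 82.6 y = -15529.50
26.2 x + 55.6 y = 24.11
Solving: x ≈ -61.699, y ≈ 29.508 km (keep extra digits for the depth step; rounded: -61.7, 29.5).
Then from the A sphere: z² = 105.64² − (x + 91.3)² − (y + 69.1)² with x = -61.699, y = 29.508, so z ≈ 23.665 ≈ 23.7 km.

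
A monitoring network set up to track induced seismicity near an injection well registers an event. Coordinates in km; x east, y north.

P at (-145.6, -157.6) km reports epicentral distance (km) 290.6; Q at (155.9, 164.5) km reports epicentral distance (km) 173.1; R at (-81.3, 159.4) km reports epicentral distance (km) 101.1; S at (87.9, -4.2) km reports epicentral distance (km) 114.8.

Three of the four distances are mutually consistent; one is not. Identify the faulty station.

S

Solve using three stations at a time. Using P, Q, R (subtract circle equations pairwise → linear system) gives (x, y) ≈ (-2.9, 95.6).
Distances from that point to each station vs reported:
  P: calculated 290.6 vs reported 290.6 → residual 0.0 km
  Q: calculated 173.1 vs reported 173.1 → residual 0.0 km
  R: calculated 101.1 vs reported 101.1 → residual 0.0 km
  S: calculated 134.9 vs reported 114.8 → residual 20.1 km
P, Q, R are mutually consistent (residuals ≈ 0); S is off by 20.1 km.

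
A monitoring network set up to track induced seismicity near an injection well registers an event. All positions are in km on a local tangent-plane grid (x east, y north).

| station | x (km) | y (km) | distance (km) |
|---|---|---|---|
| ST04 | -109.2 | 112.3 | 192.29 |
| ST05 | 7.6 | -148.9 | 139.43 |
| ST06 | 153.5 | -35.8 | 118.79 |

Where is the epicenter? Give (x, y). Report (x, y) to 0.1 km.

(37.0, -12.6)

Circle about each station: (x + 109.2)² + (y − 112.3)² = 192.29²; (x − 7.6)² + (y + 148.9)² = 139.43²; (x − 153.5)² + (y + 35.8)² = 118.79².
Subtracting pairs of circle equations eliminates x²+y² and gives linear equations (the radical axes):
233.6 x − 522.4 y = 15227.76
525.4 x − 296.2 y = 23172.34
Solving the 2×2 system: x ≈ 37.0, y ≈ -12.6 km.
Check against ST04 (with the unrounded x, y): √((x + 109.2)²+(y − 112.3)²) = 192.29 ≈ 192.29 km. ✓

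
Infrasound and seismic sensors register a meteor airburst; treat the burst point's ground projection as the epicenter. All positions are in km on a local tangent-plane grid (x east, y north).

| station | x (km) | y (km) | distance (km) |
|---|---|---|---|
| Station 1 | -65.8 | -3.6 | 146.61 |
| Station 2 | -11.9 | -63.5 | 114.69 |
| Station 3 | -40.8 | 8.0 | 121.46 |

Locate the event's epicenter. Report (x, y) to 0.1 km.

Circle about each station: (x + 65.8)² + (y + 3.6)² = 146.61²; (x + 11.9)² + (y + 63.5)² = 114.69²; (x + 40.8)² + (y − 8.0)² = 121.46².
Subtracting the Station 1 equation from the Station 2 and Station 3 equations removes the quadratic terms:
107.8 x − 119.8 y = 8171.96
50.0 x + 23.2 y = 4128.00
Solving the 2×2 system: x ≈ 80.6, y ≈ 4.3 km.
Check against Station 1 (with the unrounded x, y): √((x + 65.8)²+(y + 3.6)²) = 146.58 ≈ 146.61 km. ✓

x ≈ 80.6 km, y ≈ 4.3 km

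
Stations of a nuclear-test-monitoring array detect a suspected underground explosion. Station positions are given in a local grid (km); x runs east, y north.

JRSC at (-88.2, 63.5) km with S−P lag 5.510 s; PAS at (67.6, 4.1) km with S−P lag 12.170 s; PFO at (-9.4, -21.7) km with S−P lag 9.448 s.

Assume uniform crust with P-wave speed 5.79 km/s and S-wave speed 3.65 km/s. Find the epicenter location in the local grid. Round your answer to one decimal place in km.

Distance from S−P lag: d = Δt · v_P v_S / (v_P − v_S) = Δt · (5.79·3.65)/(5.79−3.65) ≈ 9.8755·Δt.
So d_JRSC = 54.41, d_PAS = 120.18, d_PFO = 93.30 km.
Circle about each station: (x + 88.2)² + (y − 63.5)² = 54.41²; (x − 67.6)² + (y − 4.1)² = 120.18²; (x + 9.4)² + (y + 21.7)² = 93.30².
Subtracting the JRSC equation from the PAS and PFO equations removes the quadratic terms:
311.6 x − 118.8 y = -18707.70
157.6 x − 170.4 y = -16996.68
Solving the 2×2 system: x ≈ -34.0, y ≈ 68.3 km.

(-34.0, 68.3)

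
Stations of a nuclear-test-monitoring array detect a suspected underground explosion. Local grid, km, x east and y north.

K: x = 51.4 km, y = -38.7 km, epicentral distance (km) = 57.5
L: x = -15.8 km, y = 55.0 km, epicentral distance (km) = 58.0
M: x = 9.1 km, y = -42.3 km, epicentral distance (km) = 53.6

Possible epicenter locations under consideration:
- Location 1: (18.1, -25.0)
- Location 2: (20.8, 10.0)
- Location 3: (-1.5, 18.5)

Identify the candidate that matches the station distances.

Location 2

For each candidate, compare |candidate − station| to the reported distance:
Location 1: residuals K 21.5, L 28.9, M 34.1 → max 34.1 km
Location 2: residuals K 0.0, L 0.0, M 0.0 → max 0.0 km
Location 3: residuals K 20.4, L 18.8, M 8.1 → max 20.4 km
Only Location 2 has all residuals ≈ 0.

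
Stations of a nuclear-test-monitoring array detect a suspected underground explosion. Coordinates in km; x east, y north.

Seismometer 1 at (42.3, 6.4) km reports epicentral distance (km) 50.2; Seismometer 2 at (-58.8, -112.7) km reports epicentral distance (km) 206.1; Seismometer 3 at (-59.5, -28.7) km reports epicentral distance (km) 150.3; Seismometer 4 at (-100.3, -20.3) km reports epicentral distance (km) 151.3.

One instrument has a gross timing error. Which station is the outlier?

Solve using three stations at a time. Using Seismometer 1, Seismometer 2, Seismometer 3 (subtract circle equations pairwise → linear system) gives (x, y) ≈ (69.3, 48.7).
Distances from that point to each station vs reported:
  Seismometer 1: calculated 50.2 vs reported 50.2 → residual 0.0 km
  Seismometer 2: calculated 206.1 vs reported 206.1 → residual 0.0 km
  Seismometer 3: calculated 150.3 vs reported 150.3 → residual 0.0 km
  Seismometer 4: calculated 183.1 vs reported 151.3 → residual 31.8 km
Seismometer 1, Seismometer 2, Seismometer 3 are mutually consistent (residuals ≈ 0); Seismometer 4 is off by 31.8 km.

Seismometer 4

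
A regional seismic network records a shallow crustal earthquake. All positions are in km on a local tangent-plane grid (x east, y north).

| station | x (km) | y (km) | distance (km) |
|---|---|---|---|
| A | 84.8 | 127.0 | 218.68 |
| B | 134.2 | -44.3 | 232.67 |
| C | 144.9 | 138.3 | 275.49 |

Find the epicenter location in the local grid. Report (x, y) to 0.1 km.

(-94.0, 1.1)

Circle about each station: (x − 84.8)² + (y − 127.0)² = 218.68²; (x − 134.2)² + (y + 44.3)² = 232.67²; (x − 144.9)² + (y − 138.3)² = 275.49².
Subtracting pairs of circle equations eliminates x²+y² and gives linear equations (the radical axes):
98.8 x − 342.6 y = -9662.30
120.2 x + 22.6 y = -11270.94
Solving the 2×2 system: x ≈ -94.0, y ≈ 1.1 km.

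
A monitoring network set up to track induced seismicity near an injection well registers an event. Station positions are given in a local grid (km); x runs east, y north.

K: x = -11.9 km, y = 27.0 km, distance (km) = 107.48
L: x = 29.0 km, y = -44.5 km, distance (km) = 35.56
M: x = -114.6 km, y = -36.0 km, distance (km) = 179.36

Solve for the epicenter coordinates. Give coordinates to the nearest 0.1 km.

64.3 km east, -48.8 km north

Circle about each station: (x + 11.9)² + (y − 27.0)² = 107.48²; (x − 29.0)² + (y + 44.5)² = 35.56²; (x + 114.6)² + (y + 36.0)² = 179.36².
Subtracting the K equation from the L and M equations removes the quadratic terms:
81.8 x − 143.0 y = 12238.08
-205.4 x − 126.0 y = -7059.51
Solving the 2×2 system: x ≈ 64.3, y ≈ -48.8 km.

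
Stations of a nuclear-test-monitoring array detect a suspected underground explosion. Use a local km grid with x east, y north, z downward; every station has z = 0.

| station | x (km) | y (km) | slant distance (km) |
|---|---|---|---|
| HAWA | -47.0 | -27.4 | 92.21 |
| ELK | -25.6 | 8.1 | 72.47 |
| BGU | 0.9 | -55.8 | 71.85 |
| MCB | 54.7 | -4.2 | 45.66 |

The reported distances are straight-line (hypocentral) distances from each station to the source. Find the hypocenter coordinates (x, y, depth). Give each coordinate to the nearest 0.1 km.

Each station gives a sphere (x−x_i)² + (y−y_i)² + z² = d_i² (stations at z=0).
Subtracting the HAWA sphere from ELK and BGU: z² cancels, leaving linear equations in x and y:
42.8 x + 71.0 y = 1011.99
95.8 x − 56.8 y = 3494.95
Solving: x ≈ 33.102, y ≈ -5.701 km (keep extra digits for the depth step; rounded: 33.1, -5.7).
Then from the HAWA sphere: z² = 92.21² − (x + 47.0)² − (y + 27.4)² with x = 33.102, y = -5.701, so z ≈ 40.193 ≈ 40.2 km.
Check against MCB (with the unrounded solution): distance 45.65 ≈ 45.66 km. ✓

(33.1, -5.7, 40.2)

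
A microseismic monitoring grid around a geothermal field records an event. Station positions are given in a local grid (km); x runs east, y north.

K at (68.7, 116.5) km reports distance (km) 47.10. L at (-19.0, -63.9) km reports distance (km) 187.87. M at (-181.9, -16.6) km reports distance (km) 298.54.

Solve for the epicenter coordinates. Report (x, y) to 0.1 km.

Circle about each station: (x − 68.7)² + (y − 116.5)² = 47.10²; (x + 19.0)² + (y + 63.9)² = 187.87²; (x + 181.9)² + (y + 16.6)² = 298.54².
Subtracting the K equation from the L and M equations removes the quadratic terms:
-175.4 x − 360.8 y = -46924.46
-501.2 x − 266.2 y = -71836.49
Solving the 2×2 system: x ≈ 100.1, y ≈ 81.4 km.
Check against K (with the unrounded x, y): √((x − 68.7)²+(y − 116.5)²) = 47.10 ≈ 47.10 km. ✓

(100.1, 81.4)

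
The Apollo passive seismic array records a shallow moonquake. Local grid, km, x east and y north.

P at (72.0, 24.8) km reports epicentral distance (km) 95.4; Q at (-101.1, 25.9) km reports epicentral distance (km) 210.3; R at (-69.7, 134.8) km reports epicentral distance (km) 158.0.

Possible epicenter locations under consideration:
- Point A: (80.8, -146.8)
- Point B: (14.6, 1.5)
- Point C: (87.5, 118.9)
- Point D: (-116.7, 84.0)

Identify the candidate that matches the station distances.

Point C

For each candidate, compare |candidate − station| to the reported distance:
Point A: residuals P 76.4, Q 40.5, R 161.3 → max 161.3 km
Point B: residuals P 33.5, Q 92.1, R 0.3 → max 92.1 km
Point C: residuals P 0.0, Q 0.0, R 0.0 → max 0.0 km
Point D: residuals P 102.4, Q 150.1, R 88.8 → max 150.1 km
Only Point C has all residuals ≈ 0.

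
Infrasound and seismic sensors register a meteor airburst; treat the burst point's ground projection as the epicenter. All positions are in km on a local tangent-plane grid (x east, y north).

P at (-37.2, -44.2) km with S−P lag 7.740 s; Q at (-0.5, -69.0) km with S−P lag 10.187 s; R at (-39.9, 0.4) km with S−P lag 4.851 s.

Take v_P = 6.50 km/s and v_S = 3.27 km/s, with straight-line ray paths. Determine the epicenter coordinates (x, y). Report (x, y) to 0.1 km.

(-8.1, -2.4)

Distance from S−P lag: d = Δt · v_P v_S / (v_P − v_S) = Δt · (6.50·3.27)/(6.50−3.27) ≈ 6.5805·Δt.
So d_P = 50.93, d_Q = 67.04, d_R = 31.92 km.
Circle about each station: (x + 37.2)² + (y + 44.2)² = 50.93²; (x + 0.5)² + (y + 69.0)² = 67.04²; (x + 39.9)² + (y − 0.4)² = 31.92².
Subtracting the P equation from the Q and R equations removes the quadratic terms:
73.4 x − 49.6 y = -476.73
-5.4 x + 89.2 y = -170.33
Solving the 2×2 system: x ≈ -8.1, y ≈ -2.4 km.
Check against P (with the unrounded x, y): √((x + 37.2)²+(y + 44.2)²) = 50.92 ≈ 50.93 km. ✓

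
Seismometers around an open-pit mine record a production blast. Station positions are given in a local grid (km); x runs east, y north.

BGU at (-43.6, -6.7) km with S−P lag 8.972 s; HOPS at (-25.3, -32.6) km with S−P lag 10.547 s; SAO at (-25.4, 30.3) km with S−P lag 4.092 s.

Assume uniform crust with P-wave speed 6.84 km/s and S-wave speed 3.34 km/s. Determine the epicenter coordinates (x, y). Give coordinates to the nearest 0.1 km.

x ≈ 1.3 km, y ≈ 30.9 km

Distance from S−P lag: d = Δt · v_P v_S / (v_P − v_S) = Δt · (6.84·3.34)/(6.84−3.34) ≈ 6.5273·Δt.
So d_BGU = 58.56, d_HOPS = 68.84, d_SAO = 26.71 km.
Circle about each station: (x + 43.6)² + (y + 6.7)² = 58.56²; (x + 25.3)² + (y + 32.6)² = 68.84²; (x + 25.4)² + (y − 30.3)² = 26.71².
Subtracting the BGU equation from the HOPS and SAO equations removes the quadratic terms:
36.6 x − 51.8 y = -1552.67
36.4 x + 74.0 y = 2333.25
Solving the 2×2 system: x ≈ 1.3, y ≈ 30.9 km.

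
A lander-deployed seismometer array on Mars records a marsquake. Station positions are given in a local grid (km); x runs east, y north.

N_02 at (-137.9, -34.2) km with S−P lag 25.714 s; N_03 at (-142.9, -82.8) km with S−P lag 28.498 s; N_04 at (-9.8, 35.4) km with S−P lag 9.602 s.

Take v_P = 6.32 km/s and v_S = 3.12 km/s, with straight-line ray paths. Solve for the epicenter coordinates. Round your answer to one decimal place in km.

(19.5, -16.0)

Distance from S−P lag: d = Δt · v_P v_S / (v_P − v_S) = Δt · (6.32·3.12)/(6.32−3.12) ≈ 6.1620·Δt.
So d_N_02 = 158.45, d_N_03 = 175.60, d_N_04 = 59.17 km.
Circle about each station: (x + 137.9)² + (y + 34.2)² = 158.45²; (x + 142.9)² + (y + 82.8)² = 175.60²; (x + 9.8)² + (y − 35.4)² = 59.17².
Subtracting the N_02 equation from the N_03 and N_04 equations removes the quadratic terms:
-10.0 x − 97.2 y = 1361.24
256.2 x + 139.2 y = 2768.46
Solving the 2×2 system: x ≈ 19.5, y ≈ -16.0 km.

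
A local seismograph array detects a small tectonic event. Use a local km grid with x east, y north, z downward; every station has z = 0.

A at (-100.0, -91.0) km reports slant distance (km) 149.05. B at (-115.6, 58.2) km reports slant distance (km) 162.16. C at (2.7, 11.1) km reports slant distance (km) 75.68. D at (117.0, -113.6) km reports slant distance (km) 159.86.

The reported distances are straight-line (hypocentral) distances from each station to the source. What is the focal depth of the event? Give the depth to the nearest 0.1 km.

Each station gives a sphere (x−x_i)² + (y−y_i)² + z² = d_i² (stations at z=0).
Subtracting the A sphere from B and C: z² cancels, leaving linear equations in x and y:
-31.2 x + 298.4 y = -5610.36
205.4 x + 204.2 y = -1662.06
Solving: x ≈ 9.602, y ≈ -17.798 km (keep extra digits for the depth step; rounded: 9.6, -17.8).
Then from the A sphere: z² = 149.05² − (x + 100.0)² − (y + 91.0)² with x = 9.602, y = -17.798, so z ≈ 69.604 ≈ 69.6 km.

z ≈ 69.6 km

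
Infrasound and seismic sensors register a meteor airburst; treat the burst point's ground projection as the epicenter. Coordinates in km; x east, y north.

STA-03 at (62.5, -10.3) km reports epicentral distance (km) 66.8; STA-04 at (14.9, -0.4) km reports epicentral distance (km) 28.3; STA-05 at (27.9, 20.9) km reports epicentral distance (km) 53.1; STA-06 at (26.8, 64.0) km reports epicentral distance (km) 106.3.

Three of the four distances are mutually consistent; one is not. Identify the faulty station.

Solve using three stations at a time. Using STA-03, STA-04, STA-05 (subtract circle equations pairwise → linear system) gives (x, y) ≈ (-3.2, -22.1).
Distances from that point to each station vs reported:
  STA-03: calculated 66.8 vs reported 66.8 → residual 0.0 km
  STA-04: calculated 28.3 vs reported 28.3 → residual 0.0 km
  STA-05: calculated 53.1 vs reported 53.1 → residual 0.0 km
  STA-06: calculated 91.2 vs reported 106.3 → residual 15.1 km
STA-03, STA-04, STA-05 are mutually consistent (residuals ≈ 0); STA-06 is off by 15.1 km.

STA-06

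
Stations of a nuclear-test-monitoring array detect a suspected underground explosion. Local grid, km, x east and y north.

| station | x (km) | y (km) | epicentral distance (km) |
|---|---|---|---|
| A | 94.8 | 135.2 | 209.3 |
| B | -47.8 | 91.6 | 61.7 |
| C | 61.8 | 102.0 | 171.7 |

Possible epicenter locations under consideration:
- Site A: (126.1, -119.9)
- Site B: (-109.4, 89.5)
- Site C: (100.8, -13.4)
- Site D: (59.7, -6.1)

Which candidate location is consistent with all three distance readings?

For each candidate, compare |candidate − station| to the reported distance:
Site A: residuals A 47.7, B 212.1, C 59.3 → max 212.1 km
Site B: residuals A 0.0, B 0.1, C 0.0 → max 0.1 km
Site C: residuals A 60.6, B 120.3, C 49.9 → max 120.3 km
Site D: residuals A 63.7, B 83.6, C 63.6 → max 83.6 km
Only Site B has all residuals ≈ 0.

Site B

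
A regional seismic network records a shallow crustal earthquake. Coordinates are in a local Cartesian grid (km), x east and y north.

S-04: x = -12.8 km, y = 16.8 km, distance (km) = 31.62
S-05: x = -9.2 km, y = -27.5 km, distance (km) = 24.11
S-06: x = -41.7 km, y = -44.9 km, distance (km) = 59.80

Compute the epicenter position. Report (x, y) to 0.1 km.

Circle about each station: (x + 12.8)² + (y − 16.8)² = 31.62²; (x + 9.2)² + (y + 27.5)² = 24.11²; (x + 41.7)² + (y + 44.9)² = 59.80².
Subtracting the S-04 equation from the S-05 and S-06 equations removes the quadratic terms:
7.2 x − 88.6 y = 813.34
-57.8 x − 123.4 y = 732.60
Solving the 2×2 system: x ≈ 5.9, y ≈ -8.7 km.

x ≈ 5.9 km, y ≈ -8.7 km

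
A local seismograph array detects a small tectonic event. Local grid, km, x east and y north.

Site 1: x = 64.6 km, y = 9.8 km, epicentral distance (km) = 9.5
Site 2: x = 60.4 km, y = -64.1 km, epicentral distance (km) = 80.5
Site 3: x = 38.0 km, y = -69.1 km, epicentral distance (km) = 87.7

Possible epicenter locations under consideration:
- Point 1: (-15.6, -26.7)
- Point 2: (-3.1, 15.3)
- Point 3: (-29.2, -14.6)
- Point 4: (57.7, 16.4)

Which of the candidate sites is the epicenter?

For each candidate, compare |candidate − station| to the reported distance:
Point 1: residuals Site 1 78.6, Site 2 4.2, Site 3 19.4 → max 78.6 km
Point 2: residuals Site 1 58.4, Site 2 21.2, Site 3 6.2 → max 58.4 km
Point 3: residuals Site 1 87.4, Site 2 21.9, Site 3 1.2 → max 87.4 km
Point 4: residuals Site 1 0.0, Site 2 0.0, Site 3 0.0 → max 0.0 km
Only Point 4 has all residuals ≈ 0.

Point 4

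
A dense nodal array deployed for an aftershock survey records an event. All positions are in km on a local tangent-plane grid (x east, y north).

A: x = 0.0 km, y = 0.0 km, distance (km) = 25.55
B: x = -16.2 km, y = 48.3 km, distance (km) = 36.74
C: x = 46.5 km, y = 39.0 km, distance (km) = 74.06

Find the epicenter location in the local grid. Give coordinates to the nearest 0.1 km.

(-22.5, 12.1)

Circle about each station: x² + y² = 25.55²; (x + 16.2)² + (y − 48.3)² = 36.74²; (x − 46.5)² + (y − 39.0)² = 74.06².
Subtracting pairs of circle equations eliminates x²+y² and gives linear equations (the radical axes):
-32.4 x + 96.6 y = 1898.30
93.0 x + 78.0 y = -1148.83
Solving the 2×2 system: x ≈ -22.5, y ≈ 12.1 km.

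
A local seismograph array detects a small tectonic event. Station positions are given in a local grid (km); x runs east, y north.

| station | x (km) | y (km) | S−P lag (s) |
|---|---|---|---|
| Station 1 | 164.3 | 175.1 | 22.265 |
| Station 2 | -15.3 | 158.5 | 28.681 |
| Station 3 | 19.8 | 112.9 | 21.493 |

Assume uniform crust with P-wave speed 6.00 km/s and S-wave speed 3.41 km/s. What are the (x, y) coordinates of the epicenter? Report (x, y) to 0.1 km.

(146.7, 0.1)

Distance from S−P lag: d = Δt · v_P v_S / (v_P − v_S) = Δt · (6.00·3.41)/(6.00−3.41) ≈ 7.8996·Δt.
So d_Station 1 = 175.88, d_Station 2 = 226.57, d_Station 3 = 169.79 km.
Circle about each station: (x − 164.3)² + (y − 175.1)² = 175.88²; (x + 15.3)² + (y − 158.5)² = 226.57²; (x − 19.8)² + (y − 112.9)² = 169.79².
Subtracting pairs of circle equations eliminates x²+y² and gives linear equations (the radical axes):
-359.2 x − 33.2 y = -52698.35
-289.0 x − 124.4 y = -42410.92
Solving the 2×2 system: x ≈ 146.7, y ≈ 0.1 km.
Check against Station 1 (with the unrounded x, y): √((x − 164.3)²+(y − 175.1)²) = 175.86 ≈ 175.88 km. ✓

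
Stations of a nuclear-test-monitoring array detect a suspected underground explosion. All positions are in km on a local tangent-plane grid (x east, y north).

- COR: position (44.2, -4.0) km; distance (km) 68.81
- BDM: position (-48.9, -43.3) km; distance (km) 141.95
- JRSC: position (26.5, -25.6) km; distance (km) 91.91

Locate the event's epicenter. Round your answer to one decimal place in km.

x ≈ 43.1 km, y ≈ 64.8 km

Circle about each station: (x − 44.2)² + (y + 4.0)² = 68.81²; (x + 48.9)² + (y + 43.3)² = 141.95²; (x − 26.5)² + (y + 25.6)² = 91.91².
Subtracting pairs of circle equations eliminates x²+y² and gives linear equations (the radical axes):
-186.2 x − 78.6 y = -13118.53
-35.4 x − 43.2 y = -4324.66
Solving the 2×2 system: x ≈ 43.1, y ≈ 64.8 km.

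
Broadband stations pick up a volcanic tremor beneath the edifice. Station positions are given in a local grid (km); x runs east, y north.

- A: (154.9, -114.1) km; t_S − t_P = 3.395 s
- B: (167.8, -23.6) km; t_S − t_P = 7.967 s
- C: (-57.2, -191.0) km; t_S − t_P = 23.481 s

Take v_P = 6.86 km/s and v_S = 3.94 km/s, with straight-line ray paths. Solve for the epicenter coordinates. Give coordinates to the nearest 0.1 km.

135.1 km east, -89.7 km north

Distance from S−P lag: d = Δt · v_P v_S / (v_P − v_S) = Δt · (6.86·3.94)/(6.86−3.94) ≈ 9.2563·Δt.
So d_A = 31.43, d_B = 73.74, d_C = 217.35 km.
Circle about each station: (x − 154.9)² + (y + 114.1)² = 31.43²; (x − 167.8)² + (y + 23.6)² = 73.74²; (x + 57.2)² + (y + 191.0)² = 217.35².
Subtracting pairs of circle equations eliminates x²+y² and gives linear equations (the radical axes):
25.8 x + 181.0 y = -12748.76
-424.2 x − 153.8 y = -43513.16
Solving the 2×2 system: x ≈ 135.1, y ≈ -89.7 km.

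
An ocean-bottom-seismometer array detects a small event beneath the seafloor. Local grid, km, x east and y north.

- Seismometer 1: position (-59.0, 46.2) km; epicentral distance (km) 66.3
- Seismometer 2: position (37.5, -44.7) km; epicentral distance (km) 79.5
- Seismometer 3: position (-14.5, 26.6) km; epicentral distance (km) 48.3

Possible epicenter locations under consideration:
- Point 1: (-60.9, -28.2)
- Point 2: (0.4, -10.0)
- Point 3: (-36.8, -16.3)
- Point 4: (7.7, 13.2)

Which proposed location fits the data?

For each candidate, compare |candidate − station| to the reported distance:
Point 1: residuals Seismometer 1 8.1, Seismometer 2 20.3, Seismometer 3 23.5 → max 23.5 km
Point 2: residuals Seismometer 1 15.5, Seismometer 2 28.7, Seismometer 3 8.8 → max 28.7 km
Point 3: residuals Seismometer 1 0.0, Seismometer 2 0.0, Seismometer 3 0.0 → max 0.0 km
Point 4: residuals Seismometer 1 8.1, Seismometer 2 14.4, Seismometer 3 22.4 → max 22.4 km
Only Point 3 has all residuals ≈ 0.

Point 3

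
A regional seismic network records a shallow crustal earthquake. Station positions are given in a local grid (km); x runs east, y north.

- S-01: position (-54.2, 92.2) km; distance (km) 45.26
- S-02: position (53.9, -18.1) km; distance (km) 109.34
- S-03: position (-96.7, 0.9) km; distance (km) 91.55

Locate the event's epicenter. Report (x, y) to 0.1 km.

Circle about each station: (x + 54.2)² + (y − 92.2)² = 45.26²; (x − 53.9)² + (y + 18.1)² = 109.34²; (x + 96.7)² + (y − 0.9)² = 91.55².
Subtracting pairs of circle equations eliminates x²+y² and gives linear equations (the radical axes):
216.2 x − 220.6 y = -18112.43
-85.0 x − 182.6 y = -8419.71
Solving the 2×2 system: x ≈ -24.9, y ≈ 57.7 km.
Check against S-01 (with the unrounded x, y): √((x + 54.2)²+(y − 92.2)²) = 45.26 ≈ 45.26 km. ✓

x ≈ -24.9 km, y ≈ 57.7 km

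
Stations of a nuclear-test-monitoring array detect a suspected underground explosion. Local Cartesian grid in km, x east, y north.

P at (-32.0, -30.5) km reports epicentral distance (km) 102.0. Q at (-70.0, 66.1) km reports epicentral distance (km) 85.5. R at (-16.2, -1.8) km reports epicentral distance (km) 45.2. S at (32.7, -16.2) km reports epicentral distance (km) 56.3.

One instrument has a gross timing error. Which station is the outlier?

Solve using three stations at a time. Using Q, R, S (subtract circle equations pairwise → linear system) gives (x, y) ≈ (9.8, 35.2).
Distances from that point to each station vs reported:
  P: calculated 77.9 vs reported 102.0 → residual 24.1 km
  Q: calculated 85.5 vs reported 85.5 → residual 0.0 km
  R: calculated 45.2 vs reported 45.2 → residual 0.0 km
  S: calculated 56.3 vs reported 56.3 → residual 0.0 km
Q, R, S are mutually consistent (residuals ≈ 0); P is off by 24.1 km.

P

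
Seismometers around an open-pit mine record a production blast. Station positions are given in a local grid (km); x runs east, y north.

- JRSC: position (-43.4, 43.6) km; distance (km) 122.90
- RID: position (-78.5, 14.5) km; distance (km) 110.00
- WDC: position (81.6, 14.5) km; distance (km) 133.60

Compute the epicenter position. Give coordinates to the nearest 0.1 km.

x ≈ -16.4 km, y ≈ -76.3 km

Circle about each station: (x + 43.4)² + (y − 43.6)² = 122.90²; (x + 78.5)² + (y − 14.5)² = 110.00²; (x − 81.6)² + (y − 14.5)² = 133.60².
Subtracting the JRSC equation from the RID and WDC equations removes the quadratic terms:
-70.2 x − 58.2 y = 5592.39
250.0 x − 58.2 y = 339.74
Solving the 2×2 system: x ≈ -16.4, y ≈ -76.3 km.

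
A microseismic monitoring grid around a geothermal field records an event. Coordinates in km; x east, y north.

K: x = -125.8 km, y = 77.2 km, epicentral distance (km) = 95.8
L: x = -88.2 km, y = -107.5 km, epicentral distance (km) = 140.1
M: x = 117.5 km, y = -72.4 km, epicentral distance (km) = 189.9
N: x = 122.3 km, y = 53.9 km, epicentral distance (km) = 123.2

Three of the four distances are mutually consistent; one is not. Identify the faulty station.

N

Solve using three stations at a time. Using K, L, M (subtract circle equations pairwise → linear system) gives (x, y) ≈ (-45.0, 25.8).
Distances from that point to each station vs reported:
  K: calculated 95.8 vs reported 95.8 → residual 0.0 km
  L: calculated 140.1 vs reported 140.1 → residual 0.0 km
  M: calculated 189.9 vs reported 189.9 → residual 0.0 km
  N: calculated 169.7 vs reported 123.2 → residual 46.5 km
K, L, M are mutually consistent (residuals ≈ 0); N is off by 46.5 km.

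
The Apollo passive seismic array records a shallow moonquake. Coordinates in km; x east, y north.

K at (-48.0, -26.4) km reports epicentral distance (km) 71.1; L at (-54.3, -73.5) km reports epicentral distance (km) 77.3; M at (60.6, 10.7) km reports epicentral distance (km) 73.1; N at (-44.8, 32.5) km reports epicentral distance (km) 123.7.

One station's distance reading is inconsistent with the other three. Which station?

N

Solve using three stations at a time. Using K, L, M (subtract circle equations pairwise → linear system) gives (x, y) ≈ (19.2, -49.6).
Distances from that point to each station vs reported:
  K: calculated 71.1 vs reported 71.1 → residual 0.0 km
  L: calculated 77.3 vs reported 77.3 → residual 0.0 km
  M: calculated 73.1 vs reported 73.1 → residual 0.0 km
  N: calculated 104.1 vs reported 123.7 → residual 19.6 km
K, L, M are mutually consistent (residuals ≈ 0); N is off by 19.6 km.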